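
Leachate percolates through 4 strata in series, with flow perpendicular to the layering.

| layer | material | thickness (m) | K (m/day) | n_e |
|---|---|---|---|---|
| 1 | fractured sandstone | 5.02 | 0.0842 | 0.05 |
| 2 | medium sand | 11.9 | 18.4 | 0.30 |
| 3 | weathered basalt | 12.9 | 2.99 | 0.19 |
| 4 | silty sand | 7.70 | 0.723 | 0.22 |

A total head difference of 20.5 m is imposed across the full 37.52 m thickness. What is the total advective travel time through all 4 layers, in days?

With flow normal to the layers, continuity requires the same specific discharge q through every layer.
Σ(b_i/K_i) = 5.02/0.0842 + 11.9/18.4 + 12.9/2.99 + 7.70/0.723 = 75.23 d.
q = Δh / Σ(b_i/K_i) = 20.5 / 75.23 = 0.2725 m/day.
In each layer the seepage velocity is v_i = q/n_i, so the layer transit time is t_i = b_i·n_i / q:
  layer 1 (fractured sandstone): t_1 = 5.02 × 0.05 / 0.2725 = 0.9211 d
  layer 2 (medium sand): t_2 = 11.9 × 0.30 / 0.2725 = 13.10 d
  layer 3 (weathered basalt): t_3 = 12.9 × 0.19 / 0.2725 = 8.995 d
  layer 4 (silty sand): t_4 = 7.70 × 0.22 / 0.2725 = 6.217 d
Total t = Σ t_i = 29.23 days.

29.2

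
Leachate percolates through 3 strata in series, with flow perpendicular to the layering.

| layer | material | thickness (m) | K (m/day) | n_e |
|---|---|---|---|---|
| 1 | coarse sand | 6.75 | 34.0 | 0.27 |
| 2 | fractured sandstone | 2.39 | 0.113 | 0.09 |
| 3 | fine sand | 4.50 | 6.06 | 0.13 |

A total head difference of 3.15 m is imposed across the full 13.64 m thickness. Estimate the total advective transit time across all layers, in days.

18.4

With flow normal to the layers, continuity requires the same specific discharge q through every layer.
Σ(b_i/K_i) = 6.75/34.0 + 2.39/0.113 + 4.50/6.06 = 22.09 d.
q = Δh / Σ(b_i/K_i) = 3.15 / 22.09 = 0.1426 m/day.
In each layer the seepage velocity is v_i = q/n_i, so the layer transit time is t_i = b_i·n_i / q:
  layer 1 (coarse sand): t_1 = 6.75 × 0.27 / 0.1426 = 12.78 d
  layer 2 (fractured sandstone): t_2 = 2.39 × 0.09 / 0.1426 = 1.509 d
  layer 3 (fine sand): t_3 = 4.50 × 0.13 / 0.1426 = 4.103 d
Total t = Σ t_i = 18.39 days.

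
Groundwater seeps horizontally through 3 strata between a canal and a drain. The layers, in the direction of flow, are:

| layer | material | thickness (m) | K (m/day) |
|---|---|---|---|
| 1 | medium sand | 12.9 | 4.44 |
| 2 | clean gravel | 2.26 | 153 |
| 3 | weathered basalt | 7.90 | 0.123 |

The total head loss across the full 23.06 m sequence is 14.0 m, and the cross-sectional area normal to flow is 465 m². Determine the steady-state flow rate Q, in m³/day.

Flow is perpendicular to layering, so the layers act in series and the equivalent K is the thickness-weighted harmonic mean.
Total thickness L = 12.9 + 2.26 + 7.90 = 23.06 m.
Σ(b_i/K_i) = 12.9/4.44 + 2.26/153 + 7.90/0.123 = 67.15 d.
K_eq = L / Σ(b_i/K_i) = 23.06 / 67.15 = 0.3434 m/day.
Q = K_eq · A · (Δh/L) = 0.3434 × 465 × (14.0/23.06) = 96.95 m³/day.

97.0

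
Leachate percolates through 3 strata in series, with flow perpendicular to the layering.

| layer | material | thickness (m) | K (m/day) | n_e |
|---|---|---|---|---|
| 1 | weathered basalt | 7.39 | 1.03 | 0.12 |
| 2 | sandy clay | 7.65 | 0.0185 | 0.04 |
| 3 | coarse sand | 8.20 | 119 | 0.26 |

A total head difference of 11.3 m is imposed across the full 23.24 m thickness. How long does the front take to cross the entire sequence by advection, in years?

With flow normal to the layers, continuity requires the same specific discharge q through every layer.
Σ(b_i/K_i) = 7.39/1.03 + 7.65/0.0185 + 8.20/119 = 420.8 d.
q = Δh / Σ(b_i/K_i) = 11.3 / 420.8 = 0.02686 m/day.
In each layer the seepage velocity is v_i = q/n_i, so the layer transit time is t_i = b_i·n_i / q:
  layer 1 (weathered basalt): t_1 = 7.39 × 0.12 / 0.02686 = 33.02 d
  layer 2 (sandy clay): t_2 = 7.65 × 0.04 / 0.02686 = 11.39 d
  layer 3 (coarse sand): t_3 = 8.20 × 0.26 / 0.02686 = 79.39 d
Total t = Σ t_i = 123.8 days = 0.3389 years.

0.339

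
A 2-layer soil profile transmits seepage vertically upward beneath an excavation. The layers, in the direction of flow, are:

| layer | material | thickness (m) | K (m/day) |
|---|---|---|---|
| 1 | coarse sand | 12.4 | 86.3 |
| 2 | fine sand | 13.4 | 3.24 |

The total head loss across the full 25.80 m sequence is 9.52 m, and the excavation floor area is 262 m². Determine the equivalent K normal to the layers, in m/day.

6.03

Flow is perpendicular to layering, so the layers act in series and the equivalent K is the thickness-weighted harmonic mean.
Total thickness L = 12.4 + 13.4 = 25.80 m.
Σ(b_i/K_i) = 12.4/86.3 + 13.4/3.24 = 4.279 d.
K_eq = L / Σ(b_i/K_i) = 25.80 / 4.279 = 6.029 m/day.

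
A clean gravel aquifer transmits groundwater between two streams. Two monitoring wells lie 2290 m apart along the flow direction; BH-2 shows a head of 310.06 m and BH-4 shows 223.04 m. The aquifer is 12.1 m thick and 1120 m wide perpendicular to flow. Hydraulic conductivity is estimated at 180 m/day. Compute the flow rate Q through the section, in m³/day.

92700

Cross-sectional area A = 1120 × 12.1 = 13552 m².
Hydraulic gradient i = (310.06 − 223.04) / 2290 = 87.02 / 2290 = 0.03800.
Darcy's law: Q = K · A · i = 180.0 × 13552 × 0.03800 = 92696 m³/day.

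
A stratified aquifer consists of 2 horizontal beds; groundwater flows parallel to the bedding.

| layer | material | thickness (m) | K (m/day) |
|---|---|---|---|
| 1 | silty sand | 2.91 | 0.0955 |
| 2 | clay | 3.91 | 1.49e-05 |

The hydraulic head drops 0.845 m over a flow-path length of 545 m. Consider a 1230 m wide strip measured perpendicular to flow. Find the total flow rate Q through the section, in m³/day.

Flow is parallel to layering, so each bed carries its own Darcy discharge and the transmissivities add.
Σ(K_i·b_i) = 0.0955×2.91 + 1.49e-05×3.91 = 0.2780 m²/day.
Hydraulic gradient i = Δh / L = 0.845 / 545 = 0.001550.
Q = Σ(K_i·b_i) · W · i = 0.2780 × 1230 × 0.001550 = 0.5301 m³/day.

0.530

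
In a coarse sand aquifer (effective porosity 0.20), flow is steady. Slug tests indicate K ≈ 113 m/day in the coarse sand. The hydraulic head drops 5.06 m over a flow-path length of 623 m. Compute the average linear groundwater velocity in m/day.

Hydraulic gradient i = Δh / L = 5.06 / 623 = 0.008122.
Darcy flux q = K · i = 113.0 × 0.008122 = 0.9178 m/day.
Seepage velocity v = q / n_e = 0.9178 / 0.20 = 4.589 m/day.

4.59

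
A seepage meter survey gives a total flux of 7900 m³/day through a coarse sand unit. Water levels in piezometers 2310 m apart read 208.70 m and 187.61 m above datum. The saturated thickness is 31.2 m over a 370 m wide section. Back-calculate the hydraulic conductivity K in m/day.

75.0

Cross-sectional area A = 370 × 31.2 = 11544 m².
Hydraulic gradient i = (208.70 − 187.61) / 2310 = 21.09 / 2310 = 0.009130.
From Q = K·A·i, K = Q / (A·i) = 7900 / (11544 × 0.009130) = 74.96 m/day.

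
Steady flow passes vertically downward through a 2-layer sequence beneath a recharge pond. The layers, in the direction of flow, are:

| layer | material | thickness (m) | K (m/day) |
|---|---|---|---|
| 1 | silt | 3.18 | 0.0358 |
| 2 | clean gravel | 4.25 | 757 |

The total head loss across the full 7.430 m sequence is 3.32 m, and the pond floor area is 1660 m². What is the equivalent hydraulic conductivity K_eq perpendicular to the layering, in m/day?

Flow is perpendicular to layering, so the layers act in series and the equivalent K is the thickness-weighted harmonic mean.
Total thickness L = 3.18 + 4.25 = 7.430 m.
Σ(b_i/K_i) = 3.18/0.0358 + 4.25/757 = 88.83 d.
K_eq = L / Σ(b_i/K_i) = 7.430 / 88.83 = 0.08364 m/day.

0.0836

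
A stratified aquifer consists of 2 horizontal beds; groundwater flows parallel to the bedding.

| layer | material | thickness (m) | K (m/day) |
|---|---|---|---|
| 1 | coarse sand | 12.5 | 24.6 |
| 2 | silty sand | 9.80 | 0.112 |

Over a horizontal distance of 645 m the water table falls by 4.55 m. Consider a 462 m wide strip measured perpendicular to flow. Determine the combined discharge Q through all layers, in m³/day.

Flow is parallel to layering, so each bed carries its own Darcy discharge and the transmissivities add.
Σ(K_i·b_i) = 24.6×12.5 + 0.112×9.80 = 308.6 m²/day.
Hydraulic gradient i = Δh / L = 4.55 / 645 = 0.007054.
Q = Σ(K_i·b_i) · W · i = 308.6 × 462 × 0.007054 = 1006 m³/day.

1010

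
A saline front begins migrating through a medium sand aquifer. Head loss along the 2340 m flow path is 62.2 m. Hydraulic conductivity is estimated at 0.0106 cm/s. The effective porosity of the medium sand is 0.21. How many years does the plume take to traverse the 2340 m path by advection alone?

5.53

Convert K: 0.0106 cm/s × 864 = 9.158 m/day.
Hydraulic gradient i = Δh / L = 62.2 / 2340 = 0.02658.
Darcy flux q = K · i = 9.158 × 0.02658 = 0.2434 m/day.
Seepage velocity v = q / n_e = 0.2434 / 0.21 = 1.159 m/day.
Travel time t = L / v = 2340 / 1.159 = 2019 days = 5.527 years.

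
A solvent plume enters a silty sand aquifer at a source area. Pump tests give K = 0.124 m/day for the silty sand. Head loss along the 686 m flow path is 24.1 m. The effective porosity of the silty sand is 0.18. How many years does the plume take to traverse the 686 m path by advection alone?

Hydraulic gradient i = Δh / L = 24.1 / 686 = 0.03513.
Darcy flux q = K · i = 0.1240 × 0.03513 = 0.004356 m/day.
Seepage velocity v = q / n_e = 0.004356 / 0.18 = 0.02420 m/day.
Travel time t = L / v = 686 / 0.02420 = 28345 days = 77.61 years.

77.6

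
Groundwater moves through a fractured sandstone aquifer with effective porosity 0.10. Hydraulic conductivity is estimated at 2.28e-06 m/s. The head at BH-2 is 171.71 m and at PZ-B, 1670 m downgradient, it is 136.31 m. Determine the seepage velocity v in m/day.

Convert K: 2.28e-06 m/s × 86400 = 0.1970 m/day.
Hydraulic gradient i = (171.71 − 136.31) / 1670 = 35.4 / 1670 = 0.02120.
Darcy flux q = K · i = 0.1970 × 0.02120 = 0.004176 m/day.
Seepage velocity v = q / n_e = 0.004176 / 0.10 = 0.04176 m/day.

0.0418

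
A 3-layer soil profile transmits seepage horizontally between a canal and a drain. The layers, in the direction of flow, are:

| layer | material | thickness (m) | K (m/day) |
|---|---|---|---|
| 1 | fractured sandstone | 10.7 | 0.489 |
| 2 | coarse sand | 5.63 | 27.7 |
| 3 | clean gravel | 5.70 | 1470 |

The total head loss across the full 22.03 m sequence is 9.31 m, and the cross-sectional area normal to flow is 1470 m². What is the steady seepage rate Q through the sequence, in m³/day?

Flow is perpendicular to layering, so the layers act in series and the equivalent K is the thickness-weighted harmonic mean.
Total thickness L = 10.7 + 5.63 + 5.70 = 22.03 m.
Σ(b_i/K_i) = 10.7/0.489 + 5.63/27.7 + 5.70/1470 = 22.09 d.
K_eq = L / Σ(b_i/K_i) = 22.03 / 22.09 = 0.9974 m/day.
Q = K_eq · A · (Δh/L) = 0.9974 × 1470 × (9.31/22.03) = 619.6 m³/day.

620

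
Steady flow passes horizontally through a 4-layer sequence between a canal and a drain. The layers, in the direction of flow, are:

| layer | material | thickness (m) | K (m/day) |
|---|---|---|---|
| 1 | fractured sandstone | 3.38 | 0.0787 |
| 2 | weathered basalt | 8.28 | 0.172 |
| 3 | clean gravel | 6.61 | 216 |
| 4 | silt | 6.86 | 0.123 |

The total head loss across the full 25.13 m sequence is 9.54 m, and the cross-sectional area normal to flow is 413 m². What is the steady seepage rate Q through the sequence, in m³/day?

Flow is perpendicular to layering, so the layers act in series and the equivalent K is the thickness-weighted harmonic mean.
Total thickness L = 3.38 + 8.28 + 6.61 + 6.86 = 25.13 m.
Σ(b_i/K_i) = 3.38/0.0787 + 8.28/0.172 + 6.61/216 + 6.86/0.123 = 146.9 d.
K_eq = L / Σ(b_i/K_i) = 25.13 / 146.9 = 0.1711 m/day.
Q = K_eq · A · (Δh/L) = 0.1711 × 413 × (9.54/25.13) = 26.82 m³/day.

26.8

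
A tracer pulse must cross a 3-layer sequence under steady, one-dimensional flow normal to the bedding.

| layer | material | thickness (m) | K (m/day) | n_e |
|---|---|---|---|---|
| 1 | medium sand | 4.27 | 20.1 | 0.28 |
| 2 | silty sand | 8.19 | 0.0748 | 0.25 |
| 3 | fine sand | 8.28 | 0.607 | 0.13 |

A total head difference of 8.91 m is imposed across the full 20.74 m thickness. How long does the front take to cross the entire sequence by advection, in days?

59.8

With flow normal to the layers, continuity requires the same specific discharge q through every layer.
Σ(b_i/K_i) = 4.27/20.1 + 8.19/0.0748 + 8.28/0.607 = 123.3 d.
q = Δh / Σ(b_i/K_i) = 8.91 / 123.3 = 0.07224 m/day.
In each layer the seepage velocity is v_i = q/n_i, so the layer transit time is t_i = b_i·n_i / q:
  layer 1 (medium sand): t_1 = 4.27 × 0.28 / 0.07224 = 16.55 d
  layer 2 (silty sand): t_2 = 8.19 × 0.25 / 0.07224 = 28.34 d
  layer 3 (fine sand): t_3 = 8.28 × 0.13 / 0.07224 = 14.90 d
Total t = Σ t_i = 59.80 days.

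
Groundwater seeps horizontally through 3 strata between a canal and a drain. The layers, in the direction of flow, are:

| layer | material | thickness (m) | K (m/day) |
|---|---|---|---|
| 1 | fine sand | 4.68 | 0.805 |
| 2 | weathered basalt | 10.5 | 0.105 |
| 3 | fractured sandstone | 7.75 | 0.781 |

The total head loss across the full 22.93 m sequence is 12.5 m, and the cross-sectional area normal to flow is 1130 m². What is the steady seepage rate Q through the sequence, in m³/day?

122

Flow is perpendicular to layering, so the layers act in series and the equivalent K is the thickness-weighted harmonic mean.
Total thickness L = 4.68 + 10.5 + 7.75 = 22.93 m.
Σ(b_i/K_i) = 4.68/0.805 + 10.5/0.105 + 7.75/0.781 = 115.7 d.
K_eq = L / Σ(b_i/K_i) = 22.93 / 115.7 = 0.1981 m/day.
Q = K_eq · A · (Δh/L) = 0.1981 × 1130 × (12.5/22.93) = 122.0 m³/day.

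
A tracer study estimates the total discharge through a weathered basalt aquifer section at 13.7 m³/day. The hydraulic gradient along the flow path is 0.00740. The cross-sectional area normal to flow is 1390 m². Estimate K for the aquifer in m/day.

1.33

Hydraulic gradient i = 0.00740.
From Q = K·A·i, K = Q / (A·i) = 13.7 / (1390 × 0.007400) = 1.332 m/day.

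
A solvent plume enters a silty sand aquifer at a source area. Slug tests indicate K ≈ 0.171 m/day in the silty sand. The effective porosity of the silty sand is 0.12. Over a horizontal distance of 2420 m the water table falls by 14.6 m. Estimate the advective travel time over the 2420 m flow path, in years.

771

Hydraulic gradient i = Δh / L = 14.6 / 2420 = 0.006033.
Darcy flux q = K · i = 0.1710 × 0.006033 = 0.001032 m/day.
Seepage velocity v = q / n_e = 0.001032 / 0.12 = 0.008597 m/day.
Travel time t = L / v = 2420 / 0.008597 = 2.815e+05 days = 770.7 years.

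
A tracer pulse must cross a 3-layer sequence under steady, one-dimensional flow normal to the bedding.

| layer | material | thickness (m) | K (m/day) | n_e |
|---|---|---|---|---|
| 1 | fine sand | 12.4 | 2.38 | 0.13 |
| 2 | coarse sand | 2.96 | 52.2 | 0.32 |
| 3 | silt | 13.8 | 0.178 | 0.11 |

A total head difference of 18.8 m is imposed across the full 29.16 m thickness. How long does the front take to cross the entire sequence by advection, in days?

18.0

With flow normal to the layers, continuity requires the same specific discharge q through every layer.
Σ(b_i/K_i) = 12.4/2.38 + 2.96/52.2 + 13.8/0.178 = 82.79 d.
q = Δh / Σ(b_i/K_i) = 18.8 / 82.79 = 0.2271 m/day.
In each layer the seepage velocity is v_i = q/n_i, so the layer transit time is t_i = b_i·n_i / q:
  layer 1 (fine sand): t_1 = 12.4 × 0.13 / 0.2271 = 7.099 d
  layer 2 (coarse sand): t_2 = 2.96 × 0.32 / 0.2271 = 4.171 d
  layer 3 (silt): t_3 = 13.8 × 0.11 / 0.2271 = 6.685 d
Total t = Σ t_i = 17.96 days.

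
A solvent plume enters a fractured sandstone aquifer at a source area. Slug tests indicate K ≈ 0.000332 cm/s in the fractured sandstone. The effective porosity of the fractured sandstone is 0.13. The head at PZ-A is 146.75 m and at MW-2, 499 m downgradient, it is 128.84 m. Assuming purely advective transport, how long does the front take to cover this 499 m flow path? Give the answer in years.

Convert K: 0.000332 cm/s × 864 = 0.2868 m/day.
Hydraulic gradient i = (146.75 − 128.84) / 499 = 17.91 / 499 = 0.03589.
Darcy flux q = K · i = 0.2868 × 0.03589 = 0.01030 m/day.
Seepage velocity v = q / n_e = 0.01030 / 0.13 = 0.07920 m/day.
Travel time t = L / v = 499 / 0.07920 = 6301 days = 17.25 years.

17.3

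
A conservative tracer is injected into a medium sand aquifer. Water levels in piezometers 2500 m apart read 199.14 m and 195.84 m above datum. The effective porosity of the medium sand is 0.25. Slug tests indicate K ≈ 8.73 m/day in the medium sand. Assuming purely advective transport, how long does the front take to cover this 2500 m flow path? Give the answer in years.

Hydraulic gradient i = (199.14 − 195.84) / 2500 = 3.3 / 2500 = 0.001320.
Darcy flux q = K · i = 8.730 × 0.001320 = 0.01152 m/day.
Seepage velocity v = q / n_e = 0.01152 / 0.25 = 0.04609 m/day.
Travel time t = L / v = 2500 / 0.04609 = 54237 days = 148.5 years.

148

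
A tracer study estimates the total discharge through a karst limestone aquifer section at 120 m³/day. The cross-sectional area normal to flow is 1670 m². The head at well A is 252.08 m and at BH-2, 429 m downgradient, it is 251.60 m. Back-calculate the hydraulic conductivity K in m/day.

Hydraulic gradient i = (252.08 − 251.60) / 429 = 0.48 / 429 = 0.001119.
From Q = K·A·i, K = Q / (A·i) = 120 / (1670 × 0.001119) = 64.22 m/day.

64.2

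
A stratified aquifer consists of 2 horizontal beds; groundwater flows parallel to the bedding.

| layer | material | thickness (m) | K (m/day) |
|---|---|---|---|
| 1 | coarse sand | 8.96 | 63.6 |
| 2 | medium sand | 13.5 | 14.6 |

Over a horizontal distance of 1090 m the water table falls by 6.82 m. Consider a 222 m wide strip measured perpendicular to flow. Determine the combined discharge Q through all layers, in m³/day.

Flow is parallel to layering, so each bed carries its own Darcy discharge and the transmissivities add.
Σ(K_i·b_i) = 63.6×8.96 + 14.6×13.5 = 767.0 m²/day.
Hydraulic gradient i = Δh / L = 6.82 / 1090 = 0.006257.
Q = Σ(K_i·b_i) · W · i = 767.0 × 222 × 0.006257 = 1065 m³/day.

1070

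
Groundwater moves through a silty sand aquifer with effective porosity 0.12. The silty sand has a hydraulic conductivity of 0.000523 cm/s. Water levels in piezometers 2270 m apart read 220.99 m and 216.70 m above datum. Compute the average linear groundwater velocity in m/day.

Convert K: 0.000523 cm/s × 864 = 0.4519 m/day.
Hydraulic gradient i = (220.99 − 216.70) / 2270 = 4.29 / 2270 = 0.001890.
Darcy flux q = K · i = 0.4519 × 0.001890 = 0.0008540 m/day.
Seepage velocity v = q / n_e = 0.0008540 / 0.12 = 0.007116 m/day.

0.00712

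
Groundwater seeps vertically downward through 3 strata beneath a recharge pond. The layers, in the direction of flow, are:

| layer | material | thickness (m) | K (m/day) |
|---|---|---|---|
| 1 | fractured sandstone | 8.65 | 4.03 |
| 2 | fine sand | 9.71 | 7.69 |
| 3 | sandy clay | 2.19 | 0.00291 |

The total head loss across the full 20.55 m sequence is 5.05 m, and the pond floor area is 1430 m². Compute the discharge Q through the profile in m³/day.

Flow is perpendicular to layering, so the layers act in series and the equivalent K is the thickness-weighted harmonic mean.
Total thickness L = 8.65 + 9.71 + 2.19 = 20.55 m.
Σ(b_i/K_i) = 8.65/4.03 + 9.71/7.69 + 2.19/0.00291 = 756.0 d.
K_eq = L / Σ(b_i/K_i) = 20.55 / 756.0 = 0.02718 m/day.
Q = K_eq · A · (Δh/L) = 0.02718 × 1430 × (5.05/20.55) = 9.552 m³/day.

9.55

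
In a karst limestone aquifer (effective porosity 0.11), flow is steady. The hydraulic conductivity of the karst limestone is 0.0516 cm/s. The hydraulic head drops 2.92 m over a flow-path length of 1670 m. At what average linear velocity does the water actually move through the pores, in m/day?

0.709

Convert K: 0.0516 cm/s × 864 = 44.58 m/day.
Hydraulic gradient i = Δh / L = 2.92 / 1670 = 0.001749.
Darcy flux q = K · i = 44.58 × 0.001749 = 0.07795 m/day.
Seepage velocity v = q / n_e = 0.07795 / 0.11 = 0.7087 m/day.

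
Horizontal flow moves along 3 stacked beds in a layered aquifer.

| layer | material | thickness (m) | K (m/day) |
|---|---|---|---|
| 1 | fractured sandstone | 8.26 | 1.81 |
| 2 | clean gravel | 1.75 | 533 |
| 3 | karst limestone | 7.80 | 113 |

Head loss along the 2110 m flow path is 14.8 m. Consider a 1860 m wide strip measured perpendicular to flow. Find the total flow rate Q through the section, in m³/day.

Flow is parallel to layering, so each bed carries its own Darcy discharge and the transmissivities add.
Σ(K_i·b_i) = 1.81×8.26 + 533×1.75 + 113×7.80 = 1829 m²/day.
Hydraulic gradient i = Δh / L = 14.8 / 2110 = 0.007014.
Q = Σ(K_i·b_i) · W · i = 1829 × 1860 × 0.007014 = 23863 m³/day.

23900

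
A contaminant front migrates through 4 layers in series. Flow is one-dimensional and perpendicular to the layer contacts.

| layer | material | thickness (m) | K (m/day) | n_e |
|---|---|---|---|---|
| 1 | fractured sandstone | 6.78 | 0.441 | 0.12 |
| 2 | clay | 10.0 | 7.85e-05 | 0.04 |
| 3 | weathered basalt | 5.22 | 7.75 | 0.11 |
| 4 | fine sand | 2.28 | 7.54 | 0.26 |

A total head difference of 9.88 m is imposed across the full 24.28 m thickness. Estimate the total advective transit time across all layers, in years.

84.0

With flow normal to the layers, continuity requires the same specific discharge q through every layer.
Σ(b_i/K_i) = 6.78/0.441 + 10.0/7.85e-05 + 5.22/7.75 + 2.28/7.54 = 1.274e+05 d.
q = Δh / Σ(b_i/K_i) = 9.88 / 1.274e+05 = 7.755e-05 m/day.
In each layer the seepage velocity is v_i = q/n_i, so the layer transit time is t_i = b_i·n_i / q:
  layer 1 (fractured sandstone): t_1 = 6.78 × 0.12 / 7.755e-05 = 10492 d
  layer 2 (clay): t_2 = 10.0 × 0.04 / 7.755e-05 = 5158 d
  layer 3 (weathered basalt): t_3 = 5.22 × 0.11 / 7.755e-05 = 7404 d
  layer 4 (fine sand): t_4 = 2.28 × 0.26 / 7.755e-05 = 7644 d
Total t = Σ t_i = 30698 days = 84.05 years.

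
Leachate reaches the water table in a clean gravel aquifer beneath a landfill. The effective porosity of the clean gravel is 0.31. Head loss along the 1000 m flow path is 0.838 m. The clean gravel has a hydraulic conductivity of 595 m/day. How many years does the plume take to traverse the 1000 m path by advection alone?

1.70

Hydraulic gradient i = Δh / L = 0.838 / 1000 = 0.0008380.
Darcy flux q = K · i = 595.0 × 0.0008380 = 0.4986 m/day.
Seepage velocity v = q / n_e = 0.4986 / 0.31 = 1.608 m/day.
Travel time t = L / v = 1000 / 1.608 = 621.7 days = 1.702 years.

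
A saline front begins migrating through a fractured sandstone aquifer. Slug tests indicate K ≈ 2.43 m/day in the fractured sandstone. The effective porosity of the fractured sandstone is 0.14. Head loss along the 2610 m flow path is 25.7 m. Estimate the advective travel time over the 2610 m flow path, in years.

41.8

Hydraulic gradient i = Δh / L = 25.7 / 2610 = 0.009847.
Darcy flux q = K · i = 2.430 × 0.009847 = 0.02393 m/day.
Seepage velocity v = q / n_e = 0.02393 / 0.14 = 0.1709 m/day.
Travel time t = L / v = 2610 / 0.1709 = 15271 days = 41.81 years.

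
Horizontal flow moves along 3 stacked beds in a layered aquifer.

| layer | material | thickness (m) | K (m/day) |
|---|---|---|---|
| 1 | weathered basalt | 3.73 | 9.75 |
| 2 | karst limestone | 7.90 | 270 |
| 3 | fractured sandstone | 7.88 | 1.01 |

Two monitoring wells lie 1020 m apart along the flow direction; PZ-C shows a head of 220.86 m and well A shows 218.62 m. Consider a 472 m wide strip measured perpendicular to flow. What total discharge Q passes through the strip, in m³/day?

2260

Flow is parallel to layering, so each bed carries its own Darcy discharge and the transmissivities add.
Σ(K_i·b_i) = 9.75×3.73 + 270×7.90 + 1.01×7.88 = 2177 m²/day.
Hydraulic gradient i = (220.86 − 218.62) / 1020 = 2.24 / 1020 = 0.002196.
Q = Σ(K_i·b_i) · W · i = 2177 × 472 × 0.002196 = 2257 m³/day.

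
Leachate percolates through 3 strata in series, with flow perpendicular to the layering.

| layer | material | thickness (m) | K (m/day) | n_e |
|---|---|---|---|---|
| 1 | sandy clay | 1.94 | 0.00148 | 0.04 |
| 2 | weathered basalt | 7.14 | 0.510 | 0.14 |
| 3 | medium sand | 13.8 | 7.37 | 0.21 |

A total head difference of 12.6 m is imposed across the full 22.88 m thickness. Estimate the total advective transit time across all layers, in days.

With flow normal to the layers, continuity requires the same specific discharge q through every layer.
Σ(b_i/K_i) = 1.94/0.00148 + 7.14/0.510 + 13.8/7.37 = 1327 d.
q = Δh / Σ(b_i/K_i) = 12.6 / 1327 = 0.009497 m/day.
In each layer the seepage velocity is v_i = q/n_i, so the layer transit time is t_i = b_i·n_i / q:
  layer 1 (sandy clay): t_1 = 1.94 × 0.04 / 0.009497 = 8.171 d
  layer 2 (weathered basalt): t_2 = 7.14 × 0.14 / 0.009497 = 105.3 d
  layer 3 (medium sand): t_3 = 13.8 × 0.21 / 0.009497 = 305.1 d
Total t = Σ t_i = 418.6 days.

419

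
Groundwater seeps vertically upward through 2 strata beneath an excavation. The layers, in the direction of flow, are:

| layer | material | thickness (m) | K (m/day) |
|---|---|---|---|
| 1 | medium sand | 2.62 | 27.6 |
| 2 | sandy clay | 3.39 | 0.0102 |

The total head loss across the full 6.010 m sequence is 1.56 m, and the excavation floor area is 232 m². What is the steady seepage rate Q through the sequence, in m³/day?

1.09

Flow is perpendicular to layering, so the layers act in series and the equivalent K is the thickness-weighted harmonic mean.
Total thickness L = 2.62 + 3.39 = 6.010 m.
Σ(b_i/K_i) = 2.62/27.6 + 3.39/0.0102 = 332.4 d.
K_eq = L / Σ(b_i/K_i) = 6.010 / 332.4 = 0.01808 m/day.
Q = K_eq · A · (Δh/L) = 0.01808 × 232 × (1.56/6.010) = 1.089 m³/day.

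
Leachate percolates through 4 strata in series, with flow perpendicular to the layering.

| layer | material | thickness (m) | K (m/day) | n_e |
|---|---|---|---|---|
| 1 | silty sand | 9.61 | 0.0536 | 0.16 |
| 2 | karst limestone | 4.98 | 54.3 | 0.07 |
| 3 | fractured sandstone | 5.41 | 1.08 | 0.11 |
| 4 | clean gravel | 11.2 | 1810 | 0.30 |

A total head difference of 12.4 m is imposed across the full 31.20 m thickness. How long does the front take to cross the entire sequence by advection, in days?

86.9

With flow normal to the layers, continuity requires the same specific discharge q through every layer.
Σ(b_i/K_i) = 9.61/0.0536 + 4.98/54.3 + 5.41/1.08 + 11.2/1810 = 184.4 d.
q = Δh / Σ(b_i/K_i) = 12.4 / 184.4 = 0.06725 m/day.
In each layer the seepage velocity is v_i = q/n_i, so the layer transit time is t_i = b_i·n_i / q:
  layer 1 (silty sand): t_1 = 9.61 × 0.16 / 0.06725 = 22.87 d
  layer 2 (karst limestone): t_2 = 4.98 × 0.07 / 0.06725 = 5.184 d
  layer 3 (fractured sandstone): t_3 = 5.41 × 0.11 / 0.06725 = 8.850 d
  layer 4 (clean gravel): t_4 = 11.2 × 0.30 / 0.06725 = 49.97 d
Total t = Σ t_i = 86.86 days.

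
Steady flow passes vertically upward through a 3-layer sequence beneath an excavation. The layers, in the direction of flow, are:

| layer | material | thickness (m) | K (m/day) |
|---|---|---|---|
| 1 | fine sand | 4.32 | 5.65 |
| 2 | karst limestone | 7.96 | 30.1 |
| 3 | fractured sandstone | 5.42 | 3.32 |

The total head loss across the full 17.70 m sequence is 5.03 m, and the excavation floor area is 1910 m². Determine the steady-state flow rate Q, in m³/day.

Flow is perpendicular to layering, so the layers act in series and the equivalent K is the thickness-weighted harmonic mean.
Total thickness L = 4.32 + 7.96 + 5.42 = 17.70 m.
Σ(b_i/K_i) = 4.32/5.65 + 7.96/30.1 + 5.42/3.32 = 2.662 d.
K_eq = L / Σ(b_i/K_i) = 17.70 / 2.662 = 6.650 m/day.
Q = K_eq · A · (Δh/L) = 6.650 × 1910 × (5.03/17.70) = 3610 m³/day.

3610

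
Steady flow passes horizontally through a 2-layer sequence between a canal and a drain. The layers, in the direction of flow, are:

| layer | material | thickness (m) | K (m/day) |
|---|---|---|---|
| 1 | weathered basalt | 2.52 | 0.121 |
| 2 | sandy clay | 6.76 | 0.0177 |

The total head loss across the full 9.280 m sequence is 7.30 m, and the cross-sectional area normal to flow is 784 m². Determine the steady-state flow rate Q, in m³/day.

Flow is perpendicular to layering, so the layers act in series and the equivalent K is the thickness-weighted harmonic mean.
Total thickness L = 2.52 + 6.76 = 9.280 m.
Σ(b_i/K_i) = 2.52/0.121 + 6.76/0.0177 = 402.7 d.
K_eq = L / Σ(b_i/K_i) = 9.280 / 402.7 = 0.02304 m/day.
Q = K_eq · A · (Δh/L) = 0.02304 × 784 × (7.30/9.280) = 14.21 m³/day.

14.2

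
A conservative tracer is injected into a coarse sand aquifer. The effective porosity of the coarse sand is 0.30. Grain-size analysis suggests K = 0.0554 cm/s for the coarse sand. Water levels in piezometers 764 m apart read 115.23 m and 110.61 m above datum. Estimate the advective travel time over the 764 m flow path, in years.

Convert K: 0.0554 cm/s × 864 = 47.87 m/day.
Hydraulic gradient i = (115.23 − 110.61) / 764 = 4.62 / 764 = 0.006047.
Darcy flux q = K · i = 47.87 × 0.006047 = 0.2894 m/day.
Seepage velocity v = q / n_e = 0.2894 / 0.30 = 0.9648 m/day.
Travel time t = L / v = 764 / 0.9648 = 791.8 days = 2.168 years.

2.17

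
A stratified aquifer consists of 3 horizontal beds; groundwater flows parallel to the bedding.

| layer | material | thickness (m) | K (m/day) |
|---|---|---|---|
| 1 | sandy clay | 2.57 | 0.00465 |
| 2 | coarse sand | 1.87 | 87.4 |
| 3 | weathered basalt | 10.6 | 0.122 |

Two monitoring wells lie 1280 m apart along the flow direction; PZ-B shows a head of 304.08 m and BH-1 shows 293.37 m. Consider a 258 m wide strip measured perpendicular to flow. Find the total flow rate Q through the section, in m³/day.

356

Flow is parallel to layering, so each bed carries its own Darcy discharge and the transmissivities add.
Σ(K_i·b_i) = 0.00465×2.57 + 87.4×1.87 + 0.122×10.6 = 164.7 m²/day.
Hydraulic gradient i = (304.08 − 293.37) / 1280 = 10.71 / 1280 = 0.008367.
Q = Σ(K_i·b_i) · W · i = 164.7 × 258 × 0.008367 = 355.6 m³/day.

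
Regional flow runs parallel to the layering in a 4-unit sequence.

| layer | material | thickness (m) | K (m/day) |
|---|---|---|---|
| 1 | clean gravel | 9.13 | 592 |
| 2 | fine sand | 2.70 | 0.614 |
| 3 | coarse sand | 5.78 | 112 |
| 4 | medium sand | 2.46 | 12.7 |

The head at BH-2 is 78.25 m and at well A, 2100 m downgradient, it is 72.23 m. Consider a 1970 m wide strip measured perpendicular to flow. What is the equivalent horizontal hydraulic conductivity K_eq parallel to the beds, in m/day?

303

Flow is parallel to layering, so each bed carries its own Darcy discharge and the transmissivities add.
Σ(K_i·b_i) = 592×9.13 + 0.614×2.70 + 112×5.78 + 12.7×2.46 = 6085 m²/day.
Total thickness b = 20.07 m, so K_eq = Σ(K_i·b_i)/b = 303.2 m/day.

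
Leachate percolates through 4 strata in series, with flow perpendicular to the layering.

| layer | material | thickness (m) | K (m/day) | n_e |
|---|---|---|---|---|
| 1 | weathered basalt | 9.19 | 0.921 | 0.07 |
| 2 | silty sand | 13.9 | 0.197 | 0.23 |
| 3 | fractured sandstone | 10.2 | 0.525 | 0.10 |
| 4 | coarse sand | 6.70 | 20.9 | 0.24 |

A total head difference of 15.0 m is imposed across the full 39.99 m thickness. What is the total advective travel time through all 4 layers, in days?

43.2

With flow normal to the layers, continuity requires the same specific discharge q through every layer.
Σ(b_i/K_i) = 9.19/0.921 + 13.9/0.197 + 10.2/0.525 + 6.70/20.9 = 100.3 d.
q = Δh / Σ(b_i/K_i) = 15.0 / 100.3 = 0.1496 m/day.
In each layer the seepage velocity is v_i = q/n_i, so the layer transit time is t_i = b_i·n_i / q:
  layer 1 (weathered basalt): t_1 = 9.19 × 0.07 / 0.1496 = 4.301 d
  layer 2 (silty sand): t_2 = 13.9 × 0.23 / 0.1496 = 21.37 d
  layer 3 (fractured sandstone): t_3 = 10.2 × 0.10 / 0.1496 = 6.819 d
  layer 4 (coarse sand): t_4 = 6.70 × 0.24 / 0.1496 = 10.75 d
Total t = Σ t_i = 43.25 days.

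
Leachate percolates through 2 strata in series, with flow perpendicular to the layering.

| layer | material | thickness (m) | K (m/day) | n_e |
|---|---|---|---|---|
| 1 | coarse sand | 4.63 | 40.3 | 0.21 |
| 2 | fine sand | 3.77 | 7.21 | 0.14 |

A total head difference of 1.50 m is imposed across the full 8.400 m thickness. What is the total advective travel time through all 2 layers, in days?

0.638

With flow normal to the layers, continuity requires the same specific discharge q through every layer.
Σ(b_i/K_i) = 4.63/40.3 + 3.77/7.21 = 0.6378 d.
q = Δh / Σ(b_i/K_i) = 1.50 / 0.6378 = 2.352 m/day.
In each layer the seepage velocity is v_i = q/n_i, so the layer transit time is t_i = b_i·n_i / q:
  layer 1 (coarse sand): t_1 = 4.63 × 0.21 / 2.352 = 0.4134 d
  layer 2 (fine sand): t_2 = 3.77 × 0.14 / 2.352 = 0.2244 d
Total t = Σ t_i = 0.6378 days.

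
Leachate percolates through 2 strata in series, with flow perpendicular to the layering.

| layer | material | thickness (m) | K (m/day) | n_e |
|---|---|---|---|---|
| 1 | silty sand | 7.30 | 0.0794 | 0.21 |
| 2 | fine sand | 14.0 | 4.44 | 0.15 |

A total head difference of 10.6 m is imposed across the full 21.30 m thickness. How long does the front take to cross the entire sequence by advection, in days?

32.6

With flow normal to the layers, continuity requires the same specific discharge q through every layer.
Σ(b_i/K_i) = 7.30/0.0794 + 14.0/4.44 = 95.09 d.
q = Δh / Σ(b_i/K_i) = 10.6 / 95.09 = 0.1115 m/day.
In each layer the seepage velocity is v_i = q/n_i, so the layer transit time is t_i = b_i·n_i / q:
  layer 1 (silty sand): t_1 = 7.30 × 0.21 / 0.1115 = 13.75 d
  layer 2 (fine sand): t_2 = 14.0 × 0.15 / 0.1115 = 18.84 d
Total t = Σ t_i = 32.59 days.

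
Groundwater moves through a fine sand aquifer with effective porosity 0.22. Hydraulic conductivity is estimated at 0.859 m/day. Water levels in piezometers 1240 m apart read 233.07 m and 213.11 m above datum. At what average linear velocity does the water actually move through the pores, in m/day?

Hydraulic gradient i = (233.07 − 213.11) / 1240 = 19.96 / 1240 = 0.01610.
Darcy flux q = K · i = 0.8590 × 0.01610 = 0.01383 m/day.
Seepage velocity v = q / n_e = 0.01383 / 0.22 = 0.06285 m/day.

0.0629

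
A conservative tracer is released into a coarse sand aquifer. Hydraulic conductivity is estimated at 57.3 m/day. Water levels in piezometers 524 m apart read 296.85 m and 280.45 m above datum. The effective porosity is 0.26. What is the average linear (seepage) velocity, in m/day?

6.90

Hydraulic gradient i = (296.85 − 280.45) / 524 = 16.4 / 524 = 0.03130.
Darcy flux q = K · i = 57.30 × 0.03130 = 1.793 m/day.
Seepage velocity v = q / n_e = 1.793 / 0.26 = 6.898 m/day.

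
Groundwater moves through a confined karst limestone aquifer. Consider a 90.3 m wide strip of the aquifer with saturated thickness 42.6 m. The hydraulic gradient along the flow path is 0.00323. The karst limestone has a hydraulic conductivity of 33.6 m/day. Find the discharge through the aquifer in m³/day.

417

Cross-sectional area A = 90.3 × 42.6 = 3847 m².
Hydraulic gradient i = 0.00323.
Darcy's law: Q = K · A · i = 33.60 × 3847 × 0.003230 = 417.5 m³/day.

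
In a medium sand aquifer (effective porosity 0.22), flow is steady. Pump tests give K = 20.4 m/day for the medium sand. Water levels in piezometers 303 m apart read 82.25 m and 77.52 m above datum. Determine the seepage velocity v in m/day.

1.45

Hydraulic gradient i = (82.25 − 77.52) / 303 = 4.73 / 303 = 0.01561.
Darcy flux q = K · i = 20.40 × 0.01561 = 0.3185 m/day.
Seepage velocity v = q / n_e = 0.3185 / 0.22 = 1.448 m/day.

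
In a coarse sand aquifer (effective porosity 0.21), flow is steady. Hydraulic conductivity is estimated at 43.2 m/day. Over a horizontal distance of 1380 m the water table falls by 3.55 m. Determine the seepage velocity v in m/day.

0.529

Hydraulic gradient i = Δh / L = 3.55 / 1380 = 0.002572.
Darcy flux q = K · i = 43.20 × 0.002572 = 0.1111 m/day.
Seepage velocity v = q / n_e = 0.1111 / 0.21 = 0.5292 m/day.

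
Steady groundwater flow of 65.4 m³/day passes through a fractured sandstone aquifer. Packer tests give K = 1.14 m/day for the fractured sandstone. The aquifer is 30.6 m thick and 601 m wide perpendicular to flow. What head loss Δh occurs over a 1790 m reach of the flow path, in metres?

Cross-sectional area A = 601 × 30.6 = 18391 m².
From Q = K·A·i, i = Q / (K·A) = 65.4 / (1.140 × 18391) = 0.003119.
Head loss Δh = i · L = 0.003119 × 1790 = 5.584 m.

5.58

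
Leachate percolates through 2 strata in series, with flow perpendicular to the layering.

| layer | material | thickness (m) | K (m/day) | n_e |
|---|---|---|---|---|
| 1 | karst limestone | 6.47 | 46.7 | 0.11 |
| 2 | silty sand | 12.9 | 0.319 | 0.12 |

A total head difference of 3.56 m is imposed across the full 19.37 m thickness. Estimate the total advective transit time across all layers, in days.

With flow normal to the layers, continuity requires the same specific discharge q through every layer.
Σ(b_i/K_i) = 6.47/46.7 + 12.9/0.319 = 40.58 d.
q = Δh / Σ(b_i/K_i) = 3.56 / 40.58 = 0.08773 m/day.
In each layer the seepage velocity is v_i = q/n_i, so the layer transit time is t_i = b_i·n_i / q:
  layer 1 (karst limestone): t_1 = 6.47 × 0.11 / 0.08773 = 8.112 d
  layer 2 (silty sand): t_2 = 12.9 × 0.12 / 0.08773 = 17.64 d
Total t = Σ t_i = 25.76 days.

25.8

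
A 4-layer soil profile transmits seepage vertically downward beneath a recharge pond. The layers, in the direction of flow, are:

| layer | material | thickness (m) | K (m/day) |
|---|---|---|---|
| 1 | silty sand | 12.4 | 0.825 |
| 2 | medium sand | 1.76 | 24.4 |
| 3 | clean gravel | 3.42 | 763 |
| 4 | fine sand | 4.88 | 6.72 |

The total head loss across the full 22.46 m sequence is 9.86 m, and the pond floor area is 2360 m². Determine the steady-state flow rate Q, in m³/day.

1470

Flow is perpendicular to layering, so the layers act in series and the equivalent K is the thickness-weighted harmonic mean.
Total thickness L = 12.4 + 1.76 + 3.42 + 4.88 = 22.46 m.
Σ(b_i/K_i) = 12.4/0.825 + 1.76/24.4 + 3.42/763 + 4.88/6.72 = 15.83 d.
K_eq = L / Σ(b_i/K_i) = 22.46 / 15.83 = 1.419 m/day.
Q = K_eq · A · (Δh/L) = 1.419 × 2360 × (9.86/22.46) = 1470 m³/day.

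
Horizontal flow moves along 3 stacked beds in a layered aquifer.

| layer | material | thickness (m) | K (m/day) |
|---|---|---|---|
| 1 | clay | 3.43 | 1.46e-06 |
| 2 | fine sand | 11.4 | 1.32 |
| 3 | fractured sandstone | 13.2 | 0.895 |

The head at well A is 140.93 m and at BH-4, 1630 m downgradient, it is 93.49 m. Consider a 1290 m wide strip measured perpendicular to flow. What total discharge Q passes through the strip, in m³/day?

1010

Flow is parallel to layering, so each bed carries its own Darcy discharge and the transmissivities add.
Σ(K_i·b_i) = 1.46e-06×3.43 + 1.32×11.4 + 0.895×13.2 = 26.86 m²/day.
Hydraulic gradient i = (140.93 − 93.49) / 1630 = 47.44 / 1630 = 0.02910.
Q = Σ(K_i·b_i) · W · i = 26.86 × 1290 × 0.02910 = 1009 m³/day.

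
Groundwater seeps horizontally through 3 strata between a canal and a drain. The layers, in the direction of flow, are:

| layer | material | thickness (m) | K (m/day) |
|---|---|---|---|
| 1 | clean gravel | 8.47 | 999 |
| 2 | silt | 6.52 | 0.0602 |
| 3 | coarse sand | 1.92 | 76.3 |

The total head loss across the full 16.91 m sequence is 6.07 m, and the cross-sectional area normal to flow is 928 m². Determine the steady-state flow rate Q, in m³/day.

52.0

Flow is perpendicular to layering, so the layers act in series and the equivalent K is the thickness-weighted harmonic mean.
Total thickness L = 8.47 + 6.52 + 1.92 = 16.91 m.
Σ(b_i/K_i) = 8.47/999 + 6.52/0.0602 + 1.92/76.3 = 108.3 d.
K_eq = L / Σ(b_i/K_i) = 16.91 / 108.3 = 0.1561 m/day.
Q = K_eq · A · (Δh/L) = 0.1561 × 928 × (6.07/16.91) = 51.99 m³/day.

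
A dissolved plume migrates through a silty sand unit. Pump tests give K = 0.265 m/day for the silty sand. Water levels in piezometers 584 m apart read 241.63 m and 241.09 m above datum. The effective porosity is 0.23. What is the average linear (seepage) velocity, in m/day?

Hydraulic gradient i = (241.63 − 241.09) / 584 = 0.54 / 584 = 0.0009247.
Darcy flux q = K · i = 0.2650 × 0.0009247 = 0.0002450 m/day.
Seepage velocity v = q / n_e = 0.0002450 / 0.23 = 0.001065 m/day.

0.00107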